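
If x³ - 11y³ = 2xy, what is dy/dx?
Differentiate the relation implicitly: treat y = y(x) and apply the chain rule, so every y-derivative picks up a y' = dy/dx factor.

With everything moved to the left-hand side, differentiate term by term:
  d/dx[x^3] = 3x^2
  d/dx[-2xy] = -2x·y' - 2y
  d/dx[-11y^3] = -33y^2·y'

Separating the contributions that come from x directly and those that come through y:
  without y':      3x^2 - 2y
  multiplying y':  -2x - 33y^2

so (3x^2 - 2y) + (-2x - 33y^2)·y' = 0, and therefore
  dy/dx = -(3x^2 - 2y)/(-2x - 33y^2) = (3x^2 - 2y)/(2x + 33y^2)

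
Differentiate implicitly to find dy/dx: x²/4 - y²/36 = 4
Apply d/dx to both sides, remembering that y depends on x. Each occurrence of y therefore brings in a y' = dy/dx via the chain rule.

With F(x, y) equal to the left-hand side minus the right, differentiate F term by term:
  d/dx[x^2/4] = x/2
  d/dx[-y^2/36] = -y·y'/18
  d/dx[-4] = 0
Adding these up, d/dx[F] = 0 becomes
  (x/2) + (-y/18)·y' = 0,
so isolating y',
  dy/dx = -(x/2)/(-y/18) = 9x/y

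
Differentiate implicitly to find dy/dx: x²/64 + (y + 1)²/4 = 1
Differentiate both sides with respect to x, treating y as y(x). By the chain rule, any term containing y contributes a factor of y' = dy/dx when we differentiate it.

Move every term to one side and write the relation as F(x, y) = 0. Term by term,
  d/dx[x^2/64] = x/32
  d/dx[(y + 1)^2/4] = y'(y + 1)/2
  d/dx[-1] = 0

The pieces without y' make up ∂F/∂x and the coefficient of y' is ∂F/∂y:
  ∂F/∂x = x/32,
  ∂F/∂y = y/2 + 1/2.

Since d/dx[F] = ∂F/∂x + (∂F/∂y)·y' = 0, solve for y':
  (∂F/∂y)·y' = -∂F/∂x
  dy/dx = -(∂F/∂x)/(∂F/∂y) = -(x/32)/(y/2 + 1/2)
        = -(x/32)/((y + 1)/2) = -x/(16y + 16)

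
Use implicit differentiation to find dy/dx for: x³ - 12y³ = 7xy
Differentiate both sides with respect to x, treating y as y(x). By the chain rule, any term containing y contributes a factor of y' = dy/dx when we differentiate it.

Move every term to one side and write the relation as F(x, y) = 0. Term by term,
  d/dx[x^3] = 3x^2
  d/dx[-7xy] = -7x·y' - 7y
  d/dx[-12y^3] = -36y^2·y'

The pieces without y' make up ∂F/∂x and the coefficient of y' is ∂F/∂y:
  ∂F/∂x = 3x^2 - 7y,
  ∂F/∂y = -7x - 36y^2.

Since d/dx[F] = ∂F/∂x + (∂F/∂y)·y' = 0, solve for y':
  (∂F/∂y)·y' = -∂F/∂x
  dy/dx = -(∂F/∂x)/(∂F/∂y) = -(3x^2 - 7y)/(-7x - 36y^2) = (3x^2 - 7y)/(7x + 36y^2)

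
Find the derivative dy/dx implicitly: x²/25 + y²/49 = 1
Take d/dx of both sides. Since y is implicitly a function of x, the chain rule attaches a y' = dy/dx factor whenever we differentiate through y.

Set F(x, y) = (left side) − (right side), so the curve is F = 0. Differentiating each term of F:
  d/dx[x^2/25] = 2x/25
  d/dx[y^2/49] = 2y·y'/49
  d/dx[-1] = 0

Collecting, the y'-free part is the partial derivative in x and the y' coefficient is the partial derivative in y:
  ∂F/∂x = 2x/25
  ∂F/∂y = 2y/49

so d/dx[F(x, y(x))] = ∂F/∂x + (∂F/∂y)·y' = 0. Rearranging,
  dy/dx = -(∂F/∂x)/(∂F/∂y) = -(2x/25)/(2y/49) = -49x/(25y)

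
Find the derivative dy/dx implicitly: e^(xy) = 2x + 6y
Apply d/dx to both sides, remembering that y depends on x. Each occurrence of y therefore brings in a y' = dy/dx via the chain rule.

With F(x, y) equal to the left-hand side minus the right, differentiate F term by term:
  d/dx[-2x] = -2
  d/dx[-6y] = -6·y'
  d/dx[e^(xy)] = (x·y' + y)·e^(xy)
Adding these up, d/dx[F] = 0 becomes
  (y·e^(xy) - 2) + (x·e^(xy) - 6)·y' = 0,
so isolating y',
  dy/dx = -(y·e^(xy) - 2)/(x·e^(xy) - 6) = (-y·e^(xy) + 2)/(x·e^(xy) - 6)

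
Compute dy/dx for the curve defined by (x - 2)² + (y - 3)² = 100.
Differentiate the relation implicitly: treat y = y(x) and apply the chain rule, so every y-derivative picks up a y' = dy/dx factor.

With everything moved to the left-hand side, differentiate term by term:
  d/dx[(x - 2)^2] = 2x - 4
  d/dx[(y - 3)^2] = 2·y'(y - 3)
  d/dx[-100] = 0

Separating the contributions that come from x directly and those that come through y:
  without y':      2x - 4
  multiplying y':  2y - 6

so (2x - 4) + (2y - 6)·y' = 0, and therefore
  dy/dx = -(2x - 4)/(2y - 6) = (2 - x)/(y - 3)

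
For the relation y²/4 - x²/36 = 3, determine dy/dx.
Take d/dx of both sides. Since y is implicitly a function of x, the chain rule attaches a y' = dy/dx factor whenever we differentiate through y.

Set F(x, y) = (left side) − (right side), so the curve is F = 0. Differentiating each term of F:
  d/dx[-x^2/36] = -x/18
  d/dx[y^2/4] = y·y'/2
  d/dx[-3] = 0

Collecting, the y'-free part is the partial derivative in x and the y' coefficient is the partial derivative in y:
  ∂F/∂x = -x/18
  ∂F/∂y = y/2

so d/dx[F(x, y(x))] = ∂F/∂x + (∂F/∂y)·y' = 0. Rearranging,
  dy/dx = -(∂F/∂x)/(∂F/∂y) = -(-x/18)/(y/2) = x/(9y)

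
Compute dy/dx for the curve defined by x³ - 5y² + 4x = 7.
Apply d/dx to both sides, remembering that y depends on x. Each occurrence of y therefore brings in a y' = dy/dx via the chain rule.

With F(x, y) equal to the left-hand side minus the right, differentiate F term by term:
  d/dx[x^3] = 3x^2
  d/dx[4x] = 4
  d/dx[-5y^2] = -10y·y'
  d/dx[-7] = 0
Adding these up, d/dx[F] = 0 becomes
  (3x^2 + 4) + (-10y)·y' = 0,
so isolating y',
  dy/dx = -(3x^2 + 4)/(-10y) = (3x^2 + 4)/(10y)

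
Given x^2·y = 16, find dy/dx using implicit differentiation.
Differentiate the relation implicitly: treat y = y(x) and apply the chain rule, so every y-derivative picks up a y' = dy/dx factor.

With everything moved to the left-hand side, differentiate term by term:
  d/dx[x^2y] = x^2·y' + 2xy
  d/dx[-16] = 0

Separating the contributions that come from x directly and those that come through y:
  without y':      2xy
  multiplying y':  x^2

so (2xy) + (x^2)·y' = 0, and therefore
  dy/dx = -(2xy)/(x^2) = -2y/x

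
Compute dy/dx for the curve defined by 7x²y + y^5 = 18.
Take d/dx of both sides. Since y is implicitly a function of x, the chain rule attaches a y' = dy/dx factor whenever we differentiate through y.

Set F(x, y) = (left side) − (right side), so the curve is F = 0. Differentiating each term of F:
  d/dx[7x^2y] = 7x^2·y' + 14xy
  d/dx[y^5] = 5y^4·y'
  d/dx[-18] = 0

Collecting, the y'-free part is the partial derivative in x and the y' coefficient is the partial derivative in y:
  ∂F/∂x = 14xy
  ∂F/∂y = 7x^2 + 5y^4

so d/dx[F(x, y(x))] = ∂F/∂x + (∂F/∂y)·y' = 0. Rearranging,
  dy/dx = -(∂F/∂x)/(∂F/∂y) = -(14xy)/(7x^2 + 5y^4) = -14xy/(7x^2 + 5y^4)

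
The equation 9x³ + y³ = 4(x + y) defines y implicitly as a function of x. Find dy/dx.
Take d/dx of both sides. Since y is implicitly a function of x, the chain rule attaches a y' = dy/dx factor whenever we differentiate through y.

Set F(x, y) = (left side) − (right side), so the curve is F = 0. Differentiating each term of F:
  d/dx[9x^3] = 27x^2
  d/dx[-4x] = -4
  d/dx[y^3] = 3y^2·y'
  d/dx[-4y] = -4·y'

Collecting, the y'-free part is the partial derivative in x and the y' coefficient is the partial derivative in y:
  ∂F/∂x = 27x^2 - 4
  ∂F/∂y = 3y^2 - 4

so d/dx[F(x, y(x))] = ∂F/∂x + (∂F/∂y)·y' = 0. Rearranging,
  dy/dx = -(∂F/∂x)/(∂F/∂y) = -(27x^2 - 4)/(3y^2 - 4) = (4 - 27x^2)/(3y^2 - 4)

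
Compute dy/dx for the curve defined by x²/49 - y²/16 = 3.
Differentiate both sides with respect to x, treating y as y(x). By the chain rule, any term containing y contributes a factor of y' = dy/dx when we differentiate it.

Move every term to one side and write the relation as F(x, y) = 0. Term by term,
  d/dx[x^2/49] = 2x/49
  d/dx[-y^2/16] = -y·y'/8
  d/dx[-3] = 0

The pieces without y' make up ∂F/∂x and the coefficient of y' is ∂F/∂y:
  ∂F/∂x = 2x/49,
  ∂F/∂y = -y/8.

Since d/dx[F] = ∂F/∂x + (∂F/∂y)·y' = 0, solve for y':
  (∂F/∂y)·y' = -∂F/∂x
  dy/dx = -(∂F/∂x)/(∂F/∂y) = -(2x/49)/(-y/8) = 16x/(49y)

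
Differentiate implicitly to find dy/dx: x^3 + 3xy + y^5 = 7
Take d/dx of both sides. Since y is implicitly a function of x, the chain rule attaches a y' = dy/dx factor whenever we differentiate through y.

Set F(x, y) = (left side) − (right side), so the curve is F = 0. Differentiating each term of F:
  d/dx[x^3] = 3x^2
  d/dx[3xy] = 3x·y' + 3y
  d/dx[y^5] = 5y^4·y'
  d/dx[-7] = 0

Collecting, the y'-free part is the partial derivative in x and the y' coefficient is the partial derivative in y:
  ∂F/∂x = 3x^2 + 3y
  ∂F/∂y = 3x + 5y^4

so d/dx[F(x, y(x))] = ∂F/∂x + (∂F/∂y)·y' = 0. Rearranging,
  dy/dx = -(∂F/∂x)/(∂F/∂y) = -(3x^2 + 3y)/(3x + 5y^4) = 3(-x^2 - y)/(3x + 5y^4)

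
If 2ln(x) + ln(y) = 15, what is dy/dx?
Differentiate both sides with respect to x, treating y as y(x). By the chain rule, any term containing y contributes a factor of y' = dy/dx when we differentiate it.

Move every term to one side and write the relation as F(x, y) = 0. Term by term,
  d/dx[2ln(x)] = 2/x
  d/dx[ln(y)] = y'/y
  d/dx[-15] = 0

The pieces without y' make up ∂F/∂x and the coefficient of y' is ∂F/∂y:
  ∂F/∂x = 2/x,
  ∂F/∂y = 1/y.

Since d/dx[F] = ∂F/∂x + (∂F/∂y)·y' = 0, solve for y':
  (∂F/∂y)·y' = -∂F/∂x
  dy/dx = -(∂F/∂x)/(∂F/∂y) = -(2/x)/(1/y) = -2y/x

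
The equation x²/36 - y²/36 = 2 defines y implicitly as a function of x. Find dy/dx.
Differentiate the relation implicitly: treat y = y(x) and apply the chain rule, so every y-derivative picks up a y' = dy/dx factor.

With everything moved to the left-hand side, differentiate term by term:
  d/dx[x^2/36] = x/18
  d/dx[-y^2/36] = -y·y'/18
  d/dx[-2] = 0

Separating the contributions that come from x directly and those that come through y:
  without y':      x/18
  multiplying y':  -y/18

so (x/18) + (-y/18)·y' = 0, and therefore
  dy/dx = -(x/18)/(-y/18) = x/y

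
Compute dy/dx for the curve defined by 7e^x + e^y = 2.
Take d/dx of both sides. Since y is implicitly a function of x, the chain rule attaches a y' = dy/dx factor whenever we differentiate through y.

Set F(x, y) = (left side) − (right side), so the curve is F = 0. Differentiating each term of F:
  d/dx[7e^(x)] = 7e^(x)
  d/dx[e^(y)] = y'·e^(y)
  d/dx[-2] = 0

Collecting, the y'-free part is the partial derivative in x and the y' coefficient is the partial derivative in y:
  ∂F/∂x = 7e^(x)
  ∂F/∂y = e^(y)

so d/dx[F(x, y(x))] = ∂F/∂x + (∂F/∂y)·y' = 0. Rearranging,
  dy/dx = -(∂F/∂x)/(∂F/∂y) = -(7e^(x))/(e^(y)) = -7e^(x - y)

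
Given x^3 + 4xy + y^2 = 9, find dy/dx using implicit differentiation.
Take d/dx of both sides. Since y is implicitly a function of x, the chain rule attaches a y' = dy/dx factor whenever we differentiate through y.

Set F(x, y) = (left side) − (right side), so the curve is F = 0. Differentiating each term of F:
  d/dx[x^3] = 3x^2
  d/dx[4xy] = 4x·y' + 4y
  d/dx[y^2] = 2y·y'
  d/dx[-9] = 0

Collecting, the y'-free part is the partial derivative in x and the y' coefficient is the partial derivative in y:
  ∂F/∂x = 3x^2 + 4y
  ∂F/∂y = 4x + 2y

so d/dx[F(x, y(x))] = ∂F/∂x + (∂F/∂y)·y' = 0. Rearranging,
  dy/dx = -(∂F/∂x)/(∂F/∂y) = -(3x^2 + 4y)/(4x + 2y) = (-3x^2 - 4y)/(2(2x + y))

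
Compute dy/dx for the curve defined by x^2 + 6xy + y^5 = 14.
Take d/dx of both sides. Since y is implicitly a function of x, the chain rule attaches a y' = dy/dx factor whenever we differentiate through y.

Set F(x, y) = (left side) − (right side), so the curve is F = 0. Differentiating each term of F:
  d/dx[x^2] = 2x
  d/dx[6xy] = 6x·y' + 6y
  d/dx[y^5] = 5y^4·y'
  d/dx[-14] = 0

Collecting, the y'-free part is the partial derivative in x and the y' coefficient is the partial derivative in y:
  ∂F/∂x = 2x + 6y
  ∂F/∂y = 6x + 5y^4

so d/dx[F(x, y(x))] = ∂F/∂x + (∂F/∂y)·y' = 0. Rearranging,
  dy/dx = -(∂F/∂x)/(∂F/∂y) = -(2x + 6y)/(6x + 5y^4) = 2(-x - 3y)/(6x + 5y^4)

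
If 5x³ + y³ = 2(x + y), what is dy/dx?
Differentiate the relation implicitly: treat y = y(x) and apply the chain rule, so every y-derivative picks up a y' = dy/dx factor.

With everything moved to the left-hand side, differentiate term by term:
  d/dx[5x^3] = 15x^2
  d/dx[-2x] = -2
  d/dx[y^3] = 3y^2·y'
  d/dx[-2y] = -2·y'

Separating the contributions that come from x directly and those that come through y:
  without y':      15x^2 - 2
  multiplying y':  3y^2 - 2

so (15x^2 - 2) + (3y^2 - 2)·y' = 0, and therefore
  dy/dx = -(15x^2 - 2)/(3y^2 - 2) = (2 - 15x^2)/(3y^2 - 2)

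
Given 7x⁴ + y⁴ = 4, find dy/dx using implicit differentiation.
Apply d/dx to both sides, remembering that y depends on x. Each occurrence of y therefore brings in a y' = dy/dx via the chain rule.

With F(x, y) equal to the left-hand side minus the right, differentiate F term by term:
  d/dx[7x^4] = 28x^3
  d/dx[y^4] = 4y^3·y'
  d/dx[-4] = 0
Adding these up, d/dx[F] = 0 becomes
  (28x^3) + (4y^3)·y' = 0,
so isolating y',
  dy/dx = -(28x^3)/(4y^3) = -7x^3/y^3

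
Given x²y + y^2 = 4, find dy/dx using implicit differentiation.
Differentiate both sides with respect to x, treating y as y(x). By the chain rule, any term containing y contributes a factor of y' = dy/dx when we differentiate it.

Move every term to one side and write the relation as F(x, y) = 0. Term by term,
  d/dx[x^2y] = x^2·y' + 2xy
  d/dx[y^2] = 2y·y'
  d/dx[-4] = 0

The pieces without y' make up ∂F/∂x and the coefficient of y' is ∂F/∂y:
  ∂F/∂x = 2xy,
  ∂F/∂y = x^2 + 2y.

Since d/dx[F] = ∂F/∂x + (∂F/∂y)·y' = 0, solve for y':
  (∂F/∂y)·y' = -∂F/∂x
  dy/dx = -(∂F/∂x)/(∂F/∂y) = -(2xy)/(x^2 + 2y) = -2xy/(x^2 + 2y)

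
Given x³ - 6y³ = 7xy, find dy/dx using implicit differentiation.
Differentiate the relation implicitly: treat y = y(x) and apply the chain rule, so every y-derivative picks up a y' = dy/dx factor.

With everything moved to the left-hand side, differentiate term by term:
  d/dx[x^3] = 3x^2
  d/dx[-7xy] = -7x·y' - 7y
  d/dx[-6y^3] = -18y^2·y'

Separating the contributions that come from x directly and those that come through y:
  without y':      3x^2 - 7y
  multiplying y':  -7x - 18y^2

so (3x^2 - 7y) + (-7x - 18y^2)·y' = 0, and therefore
  dy/dx = -(3x^2 - 7y)/(-7x - 18y^2) = (3x^2 - 7y)/(7x + 18y^2)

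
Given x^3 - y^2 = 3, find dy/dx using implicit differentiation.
Differentiate the relation implicitly: treat y = y(x) and apply the chain rule, so every y-derivative picks up a y' = dy/dx factor.

With everything moved to the left-hand side, differentiate term by term:
  d/dx[x^3] = 3x^2
  d/dx[-y^2] = -2y·y'
  d/dx[-3] = 0

Separating the contributions that come from x directly and those that come through y:
  without y':      3x^2
  multiplying y':  -2y

so (3x^2) + (-2y)·y' = 0, and therefore
  dy/dx = -(3x^2)/(-2y) = 3x^2/(2y)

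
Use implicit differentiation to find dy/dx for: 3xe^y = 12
Take d/dx of both sides. Since y is implicitly a function of x, the chain rule attaches a y' = dy/dx factor whenever we differentiate through y.

Set F(x, y) = (left side) − (right side), so the curve is F = 0. Differentiating each term of F:
  d/dx[3x·e^(y)] = 3x·y'·e^(y) + 3e^(y)
  d/dx[-12] = 0

Collecting, the y'-free part is the partial derivative in x and the y' coefficient is the partial derivative in y:
  ∂F/∂x = 3e^(y)
  ∂F/∂y = 3x·e^(y)

so d/dx[F(x, y(x))] = ∂F/∂x + (∂F/∂y)·y' = 0. Rearranging,
  dy/dx = -(∂F/∂x)/(∂F/∂y) = -(3e^(y))/(3x·e^(y)) = -1/x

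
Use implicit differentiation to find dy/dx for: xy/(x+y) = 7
Apply d/dx to both sides, remembering that y depends on x. Each occurrence of y therefore brings in a y' = dy/dx via the chain rule.

With F(x, y) equal to the left-hand side minus the right, differentiate F term by term:
  d/dx[xy/(x + y)] = xy(-y' - 1)/(x + y)^2 + x·y'/(x + y) + y/(x + y)
  d/dx[-7] = 0
Adding these up, d/dx[F] = 0 becomes
  (-xy/(x + y)^2 + y/(x + y)) + (-xy/(x + y)^2 + x/(x + y))·y' = 0,
so isolating y',
  dy/dx = -(-xy/(x + y)^2 + y/(x + y))/(-xy/(x + y)^2 + x/(x + y))
        = -(y^2/(x + y)^2)/(x^2/(x + y)^2) = -y^2/x^2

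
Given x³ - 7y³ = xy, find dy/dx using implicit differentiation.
Apply d/dx to both sides, remembering that y depends on x. Each occurrence of y therefore brings in a y' = dy/dx via the chain rule.

With F(x, y) equal to the left-hand side minus the right, differentiate F term by term:
  d/dx[x^3] = 3x^2
  d/dx[-xy] = -x·y' - y
  d/dx[-7y^3] = -21y^2·y'
Adding these up, d/dx[F] = 0 becomes
  (3x^2 - y) + (-x - 21y^2)·y' = 0,
so isolating y',
  dy/dx = -(3x^2 - y)/(-x - 21y^2) = (3x^2 - y)/(x + 21y^2)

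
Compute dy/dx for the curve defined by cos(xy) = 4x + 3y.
Take d/dx of both sides. Since y is implicitly a function of x, the chain rule attaches a y' = dy/dx factor whenever we differentiate through y.

Set F(x, y) = (left side) − (right side), so the curve is F = 0. Differentiating each term of F:
  d/dx[-4x] = -4
  d/dx[-3y] = -3·y'
  d/dx[cos(xy)] = -(x·y' + y)·sin(xy)

Collecting, the y'-free part is the partial derivative in x and the y' coefficient is the partial derivative in y:
  ∂F/∂x = -y·sin(xy) - 4
  ∂F/∂y = -x·sin(xy) - 3

so d/dx[F(x, y(x))] = ∂F/∂x + (∂F/∂y)·y' = 0. Rearranging,
  dy/dx = -(∂F/∂x)/(∂F/∂y) = -(-y·sin(xy) - 4)/(-x·sin(xy) - 3) = -(y·sin(xy) + 4)/(x·sin(xy) + 3)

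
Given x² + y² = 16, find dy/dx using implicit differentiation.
Apply d/dx to both sides, remembering that y depends on x. Each occurrence of y therefore brings in a y' = dy/dx via the chain rule.

With F(x, y) equal to the left-hand side minus the right, differentiate F term by term:
  d/dx[x^2] = 2x
  d/dx[y^2] = 2y·y'
  d/dx[-16] = 0
Adding these up, d/dx[F] = 0 becomes
  (2x) + (2y)·y' = 0,
so isolating y',
  dy/dx = -(2x)/(2y) = -x/y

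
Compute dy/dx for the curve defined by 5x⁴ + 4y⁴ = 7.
Differentiate the relation implicitly: treat y = y(x) and apply the chain rule, so every y-derivative picks up a y' = dy/dx factor.

With everything moved to the left-hand side, differentiate term by term:
  d/dx[5x^4] = 20x^3
  d/dx[4y^4] = 16y^3·y'
  d/dx[-7] = 0

Separating the contributions that come from x directly and those that come through y:
  without y':      20x^3
  multiplying y':  16y^3

so (20x^3) + (16y^3)·y' = 0, and therefore
  dy/dx = -(20x^3)/(16y^3) = -5x^3/(4y^3)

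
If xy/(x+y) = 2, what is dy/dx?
Differentiate both sides with respect to x, treating y as y(x). By the chain rule, any term containing y contributes a factor of y' = dy/dx when we differentiate it.

Move every term to one side and write the relation as F(x, y) = 0. Term by term,
  d/dx[xy/(x + y)] = xy(-y' - 1)/(x + y)^2 + x·y'/(x + y) + y/(x + y)
  d/dx[-2] = 0

The pieces without y' make up ∂F/∂x and the coefficient of y' is ∂F/∂y:
  ∂F/∂x = -xy/(x + y)^2 + y/(x + y),
  ∂F/∂y = -xy/(x + y)^2 + x/(x + y).

Since d/dx[F] = ∂F/∂x + (∂F/∂y)·y' = 0, solve for y':
  (∂F/∂y)·y' = -∂F/∂x
  dy/dx = -(∂F/∂x)/(∂F/∂y) = -(-xy/(x + y)^2 + y/(x + y))/(-xy/(x + y)^2 + x/(x + y))
        = -(y^2/(x + y)^2)/(x^2/(x + y)^2) = -y^2/x^2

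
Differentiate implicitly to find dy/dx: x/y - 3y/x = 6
Apply d/dx to both sides, remembering that y depends on x. Each occurrence of y therefore brings in a y' = dy/dx via the chain rule.

With F(x, y) equal to the left-hand side minus the right, differentiate F term by term:
  d/dx[x/y] = -x·y'/y^2 + 1/y
  d/dx[-3y/x] = -3·y'/x + 3y/x^2
  d/dx[-6] = 0
Adding these up, d/dx[F] = 0 becomes
  (1/y + 3y/x^2) + (-x/y^2 - 3/x)·y' = 0,
so isolating y',
  dy/dx = -(1/y + 3y/x^2)/(-x/y^2 - 3/x)
        = -((x^2 + 3y^2)/(x^2y))/(-(x^2 + 3y^2)/(xy^2)) = y/x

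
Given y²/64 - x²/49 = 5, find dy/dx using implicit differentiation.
Differentiate both sides with respect to x, treating y as y(x). By the chain rule, any term containing y contributes a factor of y' = dy/dx when we differentiate it.

Move every term to one side and write the relation as F(x, y) = 0. Term by term,
  d/dx[-x^2/49] = -2x/49
  d/dx[y^2/64] = y·y'/32
  d/dx[-5] = 0

The pieces without y' make up ∂F/∂x and the coefficient of y' is ∂F/∂y:
  ∂F/∂x = -2x/49,
  ∂F/∂y = y/32.

Since d/dx[F] = ∂F/∂x + (∂F/∂y)·y' = 0, solve for y':
  (∂F/∂y)·y' = -∂F/∂x
  dy/dx = -(∂F/∂x)/(∂F/∂y) = -(-2x/49)/(y/32) = 64x/(49y)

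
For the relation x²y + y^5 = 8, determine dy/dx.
Take d/dx of both sides. Since y is implicitly a function of x, the chain rule attaches a y' = dy/dx factor whenever we differentiate through y.

Set F(x, y) = (left side) − (right side), so the curve is F = 0. Differentiating each term of F:
  d/dx[x^2y] = x^2·y' + 2xy
  d/dx[y^5] = 5y^4·y'
  d/dx[-8] = 0

Collecting, the y'-free part is the partial derivative in x and the y' coefficient is the partial derivative in y:
  ∂F/∂x = 2xy
  ∂F/∂y = x^2 + 5y^4

so d/dx[F(x, y(x))] = ∂F/∂x + (∂F/∂y)·y' = 0. Rearranging,
  dy/dx = -(∂F/∂x)/(∂F/∂y) = -(2xy)/(x^2 + 5y^4) = -2xy/(x^2 + 5y^4)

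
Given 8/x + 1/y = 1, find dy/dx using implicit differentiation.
Differentiate both sides with respect to x, treating y as y(x). By the chain rule, any term containing y contributes a factor of y' = dy/dx when we differentiate it.

Move every term to one side and write the relation as F(x, y) = 0. Term by term,
  d/dx[1/y] = -y'/y^2
  d/dx[8/x] = -8/x^2
  d/dx[-1] = 0

The pieces without y' make up ∂F/∂x and the coefficient of y' is ∂F/∂y:
  ∂F/∂x = -8/x^2,
  ∂F/∂y = -1/y^2.

Since d/dx[F] = ∂F/∂x + (∂F/∂y)·y' = 0, solve for y':
  (∂F/∂y)·y' = -∂F/∂x
  dy/dx = -(∂F/∂x)/(∂F/∂y) = -(-8/x^2)/(-1/y^2) = -8y^2/x^2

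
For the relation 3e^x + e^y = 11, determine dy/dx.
Apply d/dx to both sides, remembering that y depends on x. Each occurrence of y therefore brings in a y' = dy/dx via the chain rule.

With F(x, y) equal to the left-hand side minus the right, differentiate F term by term:
  d/dx[3e^(x)] = 3e^(x)
  d/dx[e^(y)] = y'·e^(y)
  d/dx[-11] = 0
Adding these up, d/dx[F] = 0 becomes
  (3e^(x)) + (e^(y))·y' = 0,
so isolating y',
  dy/dx = -(3e^(x))/(e^(y)) = -3e^(x - y)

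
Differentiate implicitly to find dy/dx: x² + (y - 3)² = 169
Differentiate the relation implicitly: treat y = y(x) and apply the chain rule, so every y-derivative picks up a y' = dy/dx factor.

With everything moved to the left-hand side, differentiate term by term:
  d/dx[x^2] = 2x
  d/dx[(y - 3)^2] = 2·y'(y - 3)
  d/dx[-169] = 0

Separating the contributions that come from x directly and those that come through y:
  without y':      2x
  multiplying y':  2y - 6

so (2x) + (2y - 6)·y' = 0, and therefore
  dy/dx = -(2x)/(2y - 6) = -x/(y - 3)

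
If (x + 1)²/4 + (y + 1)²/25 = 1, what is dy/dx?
Differentiate the relation implicitly: treat y = y(x) and apply the chain rule, so every y-derivative picks up a y' = dy/dx factor.

With everything moved to the left-hand side, differentiate term by term:
  d/dx[(x + 1)^2/4] = x/2 + 1/2
  d/dx[(y + 1)^2/25] = 2·y'(y + 1)/25
  d/dx[-1] = 0

Separating the contributions that come from x directly and those that come through y:
  without y':      x/2 + 1/2
  multiplying y':  2y/25 + 2/25

so (x/2 + 1/2) + (2y/25 + 2/25)·y' = 0, and therefore
  dy/dx = -(x/2 + 1/2)/(2y/25 + 2/25)
        = -((x + 1)/2)/(2(y + 1)/25) = 25(-x - 1)/(4(y + 1))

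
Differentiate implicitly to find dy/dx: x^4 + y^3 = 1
Differentiate both sides with respect to x, treating y as y(x). By the chain rule, any term containing y contributes a factor of y' = dy/dx when we differentiate it.

Move every term to one side and write the relation as F(x, y) = 0. Term by term,
  d/dx[x^4] = 4x^3
  d/dx[y^3] = 3y^2·y'
  d/dx[-1] = 0

The pieces without y' make up ∂F/∂x and the coefficient of y' is ∂F/∂y:
  ∂F/∂x = 4x^3,
  ∂F/∂y = 3y^2.

Since d/dx[F] = ∂F/∂x + (∂F/∂y)·y' = 0, solve for y':
  (∂F/∂y)·y' = -∂F/∂x
  dy/dx = -(∂F/∂x)/(∂F/∂y) = -(4x^3)/(3y^2) = -4x^3/(3y^2)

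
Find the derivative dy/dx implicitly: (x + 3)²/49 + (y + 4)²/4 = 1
Differentiate the relation implicitly: treat y = y(x) and apply the chain rule, so every y-derivative picks up a y' = dy/dx factor.

With everything moved to the left-hand side, differentiate term by term:
  d/dx[(x + 3)^2/49] = 2x/49 + 6/49
  d/dx[(y + 4)^2/4] = y'(y + 4)/2
  d/dx[-1] = 0

Separating the contributions that come from x directly and those that come through y:
  without y':      2x/49 + 6/49
  multiplying y':  y/2 + 2

so (2x/49 + 6/49) + (y/2 + 2)·y' = 0, and therefore
  dy/dx = -(2x/49 + 6/49)/(y/2 + 2)
        = -(2(x + 3)/49)/((y + 4)/2) = 4(-x - 3)/(49(y + 4))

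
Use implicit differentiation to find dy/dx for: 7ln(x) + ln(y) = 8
Take d/dx of both sides. Since y is implicitly a function of x, the chain rule attaches a y' = dy/dx factor whenever we differentiate through y.

Set F(x, y) = (left side) − (right side), so the curve is F = 0. Differentiating each term of F:
  d/dx[7ln(x)] = 7/x
  d/dx[ln(y)] = y'/y
  d/dx[-8] = 0

Collecting, the y'-free part is the partial derivative in x and the y' coefficient is the partial derivative in y:
  ∂F/∂x = 7/x
  ∂F/∂y = 1/y

so d/dx[F(x, y(x))] = ∂F/∂x + (∂F/∂y)·y' = 0. Rearranging,
  dy/dx = -(∂F/∂x)/(∂F/∂y) = -(7/x)/(1/y) = -7y/x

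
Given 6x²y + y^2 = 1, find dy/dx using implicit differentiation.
Differentiate both sides with respect to x, treating y as y(x). By the chain rule, any term containing y contributes a factor of y' = dy/dx when we differentiate it.

Move every term to one side and write the relation as F(x, y) = 0. Term by term,
  d/dx[6x^2y] = 6x^2·y' + 12xy
  d/dx[y^2] = 2y·y'
  d/dx[-1] = 0

The pieces without y' make up ∂F/∂x and the coefficient of y' is ∂F/∂y:
  ∂F/∂x = 12xy,
  ∂F/∂y = 6x^2 + 2y.

Since d/dx[F] = ∂F/∂x + (∂F/∂y)·y' = 0, solve for y':
  (∂F/∂y)·y' = -∂F/∂x
  dy/dx = -(∂F/∂x)/(∂F/∂y) = -(12xy)/(6x^2 + 2y) = -6xy/(3x^2 + y)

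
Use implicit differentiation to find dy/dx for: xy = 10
Apply d/dx to both sides, remembering that y depends on x. Each occurrence of y therefore brings in a y' = dy/dx via the chain rule.

With F(x, y) equal to the left-hand side minus the right, differentiate F term by term:
  d/dx[xy] = x·y' + y
  d/dx[-10] = 0
Adding these up, d/dx[F] = 0 becomes
  (y) + (x)·y' = 0,
so isolating y',
  dy/dx = -(y)/(x) = -y/x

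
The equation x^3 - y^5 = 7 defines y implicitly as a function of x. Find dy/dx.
Differentiate the relation implicitly: treat y = y(x) and apply the chain rule, so every y-derivative picks up a y' = dy/dx factor.

With everything moved to the left-hand side, differentiate term by term:
  d/dx[x^3] = 3x^2
  d/dx[-y^5] = -5y^4·y'
  d/dx[-7] = 0

Separating the contributions that come from x directly and those that come through y:
  without y':      3x^2
  multiplying y':  -5y^4

so (3x^2) + (-5y^4)·y' = 0, and therefore
  dy/dx = -(3x^2)/(-5y^4) = 3x^2/(5y^4)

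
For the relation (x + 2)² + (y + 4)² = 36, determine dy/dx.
Apply d/dx to both sides, remembering that y depends on x. Each occurrence of y therefore brings in a y' = dy/dx via the chain rule.

With F(x, y) equal to the left-hand side minus the right, differentiate F term by term:
  d/dx[(x + 2)^2] = 2x + 4
  d/dx[(y + 4)^2] = 2·y'(y + 4)
  d/dx[-36] = 0
Adding these up, d/dx[F] = 0 becomes
  (2x + 4) + (2y + 8)·y' = 0,
so isolating y',
  dy/dx = -(2x + 4)/(2y + 8) = (-x - 2)/(y + 4)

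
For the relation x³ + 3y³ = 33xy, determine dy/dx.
Apply d/dx to both sides, remembering that y depends on x. Each occurrence of y therefore brings in a y' = dy/dx via the chain rule.

With F(x, y) equal to the left-hand side minus the right, differentiate F term by term:
  d/dx[x^3] = 3x^2
  d/dx[-33xy] = -33x·y' - 33y
  d/dx[3y^3] = 9y^2·y'
Adding these up, d/dx[F] = 0 becomes
  (3x^2 - 33y) + (-33x + 9y^2)·y' = 0,
so isolating y',
  dy/dx = -(3x^2 - 33y)/(-33x + 9y^2) = (x^2 - 11y)/(11x - 3y^2)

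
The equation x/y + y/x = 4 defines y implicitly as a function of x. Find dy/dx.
Take d/dx of both sides. Since y is implicitly a function of x, the chain rule attaches a y' = dy/dx factor whenever we differentiate through y.

Set F(x, y) = (left side) − (right side), so the curve is F = 0. Differentiating each term of F:
  d/dx[x/y] = -x·y'/y^2 + 1/y
  d/dx[y/x] = y'/x - y/x^2
  d/dx[-4] = 0

Collecting, the y'-free part is the partial derivative in x and the y' coefficient is the partial derivative in y:
  ∂F/∂x = 1/y - y/x^2
  ∂F/∂y = -x/y^2 + 1/x

so d/dx[F(x, y(x))] = ∂F/∂x + (∂F/∂y)·y' = 0. Rearranging,
  dy/dx = -(∂F/∂x)/(∂F/∂y) = -(1/y - y/x^2)/(-x/y^2 + 1/x)
        = -((x - y)(x + y)/(x^2y))/(-(x - y)(x + y)/(xy^2)) = y/x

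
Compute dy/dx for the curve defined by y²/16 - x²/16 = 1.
Take d/dx of both sides. Since y is implicitly a function of x, the chain rule attaches a y' = dy/dx factor whenever we differentiate through y.

Set F(x, y) = (left side) − (right side), so the curve is F = 0. Differentiating each term of F:
  d/dx[-x^2/16] = -x/8
  d/dx[y^2/16] = y·y'/8
  d/dx[-1] = 0

Collecting, the y'-free part is the partial derivative in x and the y' coefficient is the partial derivative in y:
  ∂F/∂x = -x/8
  ∂F/∂y = y/8

so d/dx[F(x, y(x))] = ∂F/∂x + (∂F/∂y)·y' = 0. Rearranging,
  dy/dx = -(∂F/∂x)/(∂F/∂y) = -(-x/8)/(y/8) = x/y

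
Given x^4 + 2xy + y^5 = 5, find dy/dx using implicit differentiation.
Differentiate both sides with respect to x, treating y as y(x). By the chain rule, any term containing y contributes a factor of y' = dy/dx when we differentiate it.

Move every term to one side and write the relation as F(x, y) = 0. Term by term,
  d/dx[x^4] = 4x^3
  d/dx[2xy] = 2x·y' + 2y
  d/dx[y^5] = 5y^4·y'
  d/dx[-5] = 0

The pieces without y' make up ∂F/∂x and the coefficient of y' is ∂F/∂y:
  ∂F/∂x = 4x^3 + 2y,
  ∂F/∂y = 2x + 5y^4.

Since d/dx[F] = ∂F/∂x + (∂F/∂y)·y' = 0, solve for y':
  (∂F/∂y)·y' = -∂F/∂x
  dy/dx = -(∂F/∂x)/(∂F/∂y) = -(4x^3 + 2y)/(2x + 5y^4) = 2(-2x^3 - y)/(2x + 5y^4)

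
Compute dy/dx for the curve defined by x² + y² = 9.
Take d/dx of both sides. Since y is implicitly a function of x, the chain rule attaches a y' = dy/dx factor whenever we differentiate through y.

Set F(x, y) = (left side) − (right side), so the curve is F = 0. Differentiating each term of F:
  d/dx[x^2] = 2x
  d/dx[y^2] = 2y·y'
  d/dx[-9] = 0

Collecting, the y'-free part is the partial derivative in x and the y' coefficient is the partial derivative in y:
  ∂F/∂x = 2x
  ∂F/∂y = 2y

so d/dx[F(x, y(x))] = ∂F/∂x + (∂F/∂y)·y' = 0. Rearranging,
  dy/dx = -(∂F/∂x)/(∂F/∂y) = -(2x)/(2y) = -x/y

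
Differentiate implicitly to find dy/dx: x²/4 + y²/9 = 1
Differentiate both sides with respect to x, treating y as y(x). By the chain rule, any term containing y contributes a factor of y' = dy/dx when we differentiate it.

Move every term to one side and write the relation as F(x, y) = 0. Term by term,
  d/dx[x^2/4] = x/2
  d/dx[y^2/9] = 2y·y'/9
  d/dx[-1] = 0

The pieces without y' make up ∂F/∂x and the coefficient of y' is ∂F/∂y:
  ∂F/∂x = x/2,
  ∂F/∂y = 2y/9.

Since d/dx[F] = ∂F/∂x + (∂F/∂y)·y' = 0, solve for y':
  (∂F/∂y)·y' = -∂F/∂x
  dy/dx = -(∂F/∂x)/(∂F/∂y) = -(x/2)/(2y/9) = -9x/(4y)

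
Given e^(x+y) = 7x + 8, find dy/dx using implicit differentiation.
Take d/dx of both sides. Since y is implicitly a function of x, the chain rule attaches a y' = dy/dx factor whenever we differentiate through y.

Set F(x, y) = (left side) − (right side), so the curve is F = 0. Differentiating each term of F:
  d/dx[-7x] = -7
  d/dx[e^(x + y)] = (y' + 1)·e^(x + y)
  d/dx[-8] = 0

Collecting, the y'-free part is the partial derivative in x and the y' coefficient is the partial derivative in y:
  ∂F/∂x = e^(x + y) - 7
  ∂F/∂y = e^(x + y)

so d/dx[F(x, y(x))] = ∂F/∂x + (∂F/∂y)·y' = 0. Rearranging,
  dy/dx = -(∂F/∂x)/(∂F/∂y) = -(e^(x + y) - 7)/(e^(x + y)) = 7e^(-x - y) - 1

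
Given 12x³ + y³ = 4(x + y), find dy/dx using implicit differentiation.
Differentiate the relation implicitly: treat y = y(x) and apply the chain rule, so every y-derivative picks up a y' = dy/dx factor.

With everything moved to the left-hand side, differentiate term by term:
  d/dx[12x^3] = 36x^2
  d/dx[-4x] = -4
  d/dx[y^3] = 3y^2·y'
  d/dx[-4y] = -4·y'

Separating the contributions that come from x directly and those that come through y:
  without y':      36x^2 - 4
  multiplying y':  3y^2 - 4

so (36x^2 - 4) + (3y^2 - 4)·y' = 0, and therefore
  dy/dx = -(36x^2 - 4)/(3y^2 - 4) = 4(1 - 9x^2)/(3y^2 - 4)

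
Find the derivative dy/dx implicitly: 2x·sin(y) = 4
Take d/dx of both sides. Since y is implicitly a function of x, the chain rule attaches a y' = dy/dx factor whenever we differentiate through y.

Set F(x, y) = (left side) − (right side), so the curve is F = 0. Differentiating each term of F:
  d/dx[2x·sin(y)] = 2x·y'·cos(y) + 2sin(y)
  d/dx[-4] = 0

Collecting, the y'-free part is the partial derivative in x and the y' coefficient is the partial derivative in y:
  ∂F/∂x = 2sin(y)
  ∂F/∂y = 2x·cos(y)

so d/dx[F(x, y(x))] = ∂F/∂x + (∂F/∂y)·y' = 0. Rearranging,
  dy/dx = -(∂F/∂x)/(∂F/∂y) = -(2sin(y))/(2x·cos(y)) = -tan(y)/x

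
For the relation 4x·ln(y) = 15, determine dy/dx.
Apply d/dx to both sides, remembering that y depends on x. Each occurrence of y therefore brings in a y' = dy/dx via the chain rule.

With F(x, y) equal to the left-hand side minus the right, differentiate F term by term:
  d/dx[4x·ln(y)] = 4x·y'/y + 4ln(y)
  d/dx[-15] = 0
Adding these up, d/dx[F] = 0 becomes
  (4ln(y)) + (4x/y)·y' = 0,
so isolating y',
  dy/dx = -(4ln(y))/(4x/y) = -y·ln(y)/x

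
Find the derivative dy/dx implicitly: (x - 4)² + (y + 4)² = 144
Differentiate the relation implicitly: treat y = y(x) and apply the chain rule, so every y-derivative picks up a y' = dy/dx factor.

With everything moved to the left-hand side, differentiate term by term:
  d/dx[(x - 4)^2] = 2x - 8
  d/dx[(y + 4)^2] = 2·y'(y + 4)
  d/dx[-144] = 0

Separating the contributions that come from x directly and those that come through y:
  without y':      2x - 8
  multiplying y':  2y + 8

so (2x - 8) + (2y + 8)·y' = 0, and therefore
  dy/dx = -(2x - 8)/(2y + 8) = (4 - x)/(y + 4)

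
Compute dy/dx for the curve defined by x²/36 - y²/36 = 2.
Apply d/dx to both sides, remembering that y depends on x. Each occurrence of y therefore brings in a y' = dy/dx via the chain rule.

With F(x, y) equal to the left-hand side minus the right, differentiate F term by term:
  d/dx[x^2/36] = x/18
  d/dx[-y^2/36] = -y·y'/18
  d/dx[-2] = 0
Adding these up, d/dx[F] = 0 becomes
  (x/18) + (-y/18)·y' = 0,
so isolating y',
  dy/dx = -(x/18)/(-y/18) = x/y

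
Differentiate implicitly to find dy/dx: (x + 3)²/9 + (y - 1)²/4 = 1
Differentiate the relation implicitly: treat y = y(x) and apply the chain rule, so every y-derivative picks up a y' = dy/dx factor.

With everything moved to the left-hand side, differentiate term by term:
  d/dx[(x + 3)^2/9] = 2x/9 + 2/3
  d/dx[(y - 1)^2/4] = y'(y - 1)/2
  d/dx[-1] = 0

Separating the contributions that come from x directly and those that come through y:
  without y':      2x/9 + 2/3
  multiplying y':  y/2 - 1/2

so (2x/9 + 2/3) + (y/2 - 1/2)·y' = 0, and therefore
  dy/dx = -(2x/9 + 2/3)/(y/2 - 1/2)
        = -(2(x + 3)/9)/((y - 1)/2) = 4(-x - 3)/(9(y - 1))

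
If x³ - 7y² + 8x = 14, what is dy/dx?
Apply d/dx to both sides, remembering that y depends on x. Each occurrence of y therefore brings in a y' = dy/dx via the chain rule.

With F(x, y) equal to the left-hand side minus the right, differentiate F term by term:
  d/dx[x^3] = 3x^2
  d/dx[8x] = 8
  d/dx[-7y^2] = -14y·y'
  d/dx[-14] = 0
Adding these up, d/dx[F] = 0 becomes
  (3x^2 + 8) + (-14y)·y' = 0,
so isolating y',
  dy/dx = -(3x^2 + 8)/(-14y) = (3x^2 + 8)/(14y)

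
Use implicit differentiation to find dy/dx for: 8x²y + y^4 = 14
Take d/dx of both sides. Since y is implicitly a function of x, the chain rule attaches a y' = dy/dx factor whenever we differentiate through y.

Set F(x, y) = (left side) − (right side), so the curve is F = 0. Differentiating each term of F:
  d/dx[8x^2y] = 8x^2·y' + 16xy
  d/dx[y^4] = 4y^3·y'
  d/dx[-14] = 0

Collecting, the y'-free part is the partial derivative in x and the y' coefficient is the partial derivative in y:
  ∂F/∂x = 16xy
  ∂F/∂y = 8x^2 + 4y^3

so d/dx[F(x, y(x))] = ∂F/∂x + (∂F/∂y)·y' = 0. Rearranging,
  dy/dx = -(∂F/∂x)/(∂F/∂y) = -(16xy)/(8x^2 + 4y^3) = -4xy/(2x^2 + y^3)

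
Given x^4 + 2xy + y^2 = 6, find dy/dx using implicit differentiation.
Take d/dx of both sides. Since y is implicitly a function of x, the chain rule attaches a y' = dy/dx factor whenever we differentiate through y.

Set F(x, y) = (left side) − (right side), so the curve is F = 0. Differentiating each term of F:
  d/dx[x^4] = 4x^3
  d/dx[2xy] = 2x·y' + 2y
  d/dx[y^2] = 2y·y'
  d/dx[-6] = 0

Collecting, the y'-free part is the partial derivative in x and the y' coefficient is the partial derivative in y:
  ∂F/∂x = 4x^3 + 2y
  ∂F/∂y = 2x + 2y

so d/dx[F(x, y(x))] = ∂F/∂x + (∂F/∂y)·y' = 0. Rearranging,
  dy/dx = -(∂F/∂x)/(∂F/∂y) = -(4x^3 + 2y)/(2x + 2y) = (-2x^3 - y)/(x + y)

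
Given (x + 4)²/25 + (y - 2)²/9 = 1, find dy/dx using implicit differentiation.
Differentiate the relation implicitly: treat y = y(x) and apply the chain rule, so every y-derivative picks up a y' = dy/dx factor.

With everything moved to the left-hand side, differentiate term by term:
  d/dx[(x + 4)^2/25] = 2x/25 + 8/25
  d/dx[(y - 2)^2/9] = 2·y'(y - 2)/9
  d/dx[-1] = 0

Separating the contributions that come from x directly and those that come through y:
  without y':      2x/25 + 8/25
  multiplying y':  2y/9 - 4/9

so (2x/25 + 8/25) + (2y/9 - 4/9)·y' = 0, and therefore
  dy/dx = -(2x/25 + 8/25)/(2y/9 - 4/9)
        = -(2(x + 4)/25)/(2(y - 2)/9) = 9(-x - 4)/(25(y - 2))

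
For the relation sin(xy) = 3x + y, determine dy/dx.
Apply d/dx to both sides, remembering that y depends on x. Each occurrence of y therefore brings in a y' = dy/dx via the chain rule.

With F(x, y) equal to the left-hand side minus the right, differentiate F term by term:
  d/dx[-3x] = -3
  d/dx[-y] = -y'
  d/dx[sin(xy)] = (x·y' + y)·cos(xy)
Adding these up, d/dx[F] = 0 becomes
  (y·cos(xy) - 3) + (x·cos(xy) - 1)·y' = 0,
so isolating y',
  dy/dx = -(y·cos(xy) - 3)/(x·cos(xy) - 1) = (-y·cos(xy) + 3)/(x·cos(xy) - 1)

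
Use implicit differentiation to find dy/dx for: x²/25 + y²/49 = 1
Take d/dx of both sides. Since y is implicitly a function of x, the chain rule attaches a y' = dy/dx factor whenever we differentiate through y.

Set F(x, y) = (left side) − (right side), so the curve is F = 0. Differentiating each term of F:
  d/dx[x^2/25] = 2x/25
  d/dx[y^2/49] = 2y·y'/49
  d/dx[-1] = 0

Collecting, the y'-free part is the partial derivative in x and the y' coefficient is the partial derivative in y:
  ∂F/∂x = 2x/25
  ∂F/∂y = 2y/49

so d/dx[F(x, y(x))] = ∂F/∂x + (∂F/∂y)·y' = 0. Rearranging,
  dy/dx = -(∂F/∂x)/(∂F/∂y) = -(2x/25)/(2y/49) = -49x/(25y)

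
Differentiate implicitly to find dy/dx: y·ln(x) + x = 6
Apply d/dx to both sides, remembering that y depends on x. Each occurrence of y therefore brings in a y' = dy/dx via the chain rule.

With F(x, y) equal to the left-hand side minus the right, differentiate F term by term:
  d/dx[x] = 1
  d/dx[y·ln(x)] = y'·ln(x) + y/x
  d/dx[-6] = 0
Adding these up, d/dx[F] = 0 becomes
  (1 + y/x) + (ln(x))·y' = 0,
so isolating y',
  dy/dx = -(1 + y/x)/(ln(x))
        = -((x + y)/x)/(ln(x)) = (-x - y)/(x·ln(x))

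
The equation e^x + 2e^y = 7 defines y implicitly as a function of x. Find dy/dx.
Differentiate both sides with respect to x, treating y as y(x). By the chain rule, any term containing y contributes a factor of y' = dy/dx when we differentiate it.

Move every term to one side and write the relation as F(x, y) = 0. Term by term,
  d/dx[e^(x)] = e^(x)
  d/dx[2e^(y)] = 2·y'·e^(y)
  d/dx[-7] = 0

The pieces without y' make up ∂F/∂x and the coefficient of y' is ∂F/∂y:
  ∂F/∂x = e^(x),
  ∂F/∂y = 2e^(y).

Since d/dx[F] = ∂F/∂x + (∂F/∂y)·y' = 0, solve for y':
  (∂F/∂y)·y' = -∂F/∂x
  dy/dx = -(∂F/∂x)/(∂F/∂y) = -(e^(x))/(2e^(y)) = -e^(x - y)/2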